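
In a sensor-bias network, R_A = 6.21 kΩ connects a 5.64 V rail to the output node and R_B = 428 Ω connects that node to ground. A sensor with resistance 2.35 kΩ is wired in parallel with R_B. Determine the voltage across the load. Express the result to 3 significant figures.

V_out ≈ 0.311 V

The load sits in parallel with R_B: R_B‖R_L = (428 × 2350) / (428 + 2350) = 362.1 Ω.
V_out = 5.64 × 362.1 / (6210 + 362.1) = 5.64 × 362.1/6572 = 0.311 V.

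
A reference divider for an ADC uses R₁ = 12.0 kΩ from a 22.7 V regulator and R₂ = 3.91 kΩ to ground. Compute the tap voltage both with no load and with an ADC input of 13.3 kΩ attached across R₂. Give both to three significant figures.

Open-circuit: V = 22.7 × 3.91/(12.0 + 3.91) = 5.58 V.
With the load, R₂ becomes R₂‖R_L = 3.022 kΩ, so V = 22.7 × 3.022/15.02 = 4.57 V.

Unloaded: 5.58 V; loaded: 4.57 V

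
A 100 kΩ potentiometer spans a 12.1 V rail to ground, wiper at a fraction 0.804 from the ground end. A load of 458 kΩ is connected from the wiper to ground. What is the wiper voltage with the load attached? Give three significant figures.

V ≈ 9.40 V

The wiper splits the pot into (1−α)R = 19.60 kΩ above and αR = 80.40 kΩ below.
Lower section ‖ load = 68.39 kΩ.
V_wiper = 12.1 × 68.39/(19.60 + 68.39) = 9.40 V.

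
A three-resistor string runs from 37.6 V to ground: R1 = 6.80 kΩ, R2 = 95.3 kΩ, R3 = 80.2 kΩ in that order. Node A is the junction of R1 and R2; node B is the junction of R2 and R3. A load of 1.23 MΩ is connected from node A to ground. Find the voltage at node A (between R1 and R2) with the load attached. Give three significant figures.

V ≈ 36.0 V

Below node A the series string R2+R3 = 175.5 kΩ sits in parallel with the 1230 kΩ load: 153.6 kΩ.
V_A = 37.6 × 153.6/(6.80 + 153.6) = 36.0 V.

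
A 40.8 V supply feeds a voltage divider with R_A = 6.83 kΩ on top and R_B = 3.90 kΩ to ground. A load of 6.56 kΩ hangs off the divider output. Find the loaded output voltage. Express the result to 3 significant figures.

V_out ≈ 10.8 V

The load sits in parallel with R_B: R_B‖R_L = (3.90 × 6.56) / (3.90 + 6.56) = 2.446 kΩ.
V_out = 40.8 × 2.446 / (6.83 + 2.446) = 40.8 × 2.446/9.276 = 10.8 V.
(Unloaded it would have been 14.8 V.)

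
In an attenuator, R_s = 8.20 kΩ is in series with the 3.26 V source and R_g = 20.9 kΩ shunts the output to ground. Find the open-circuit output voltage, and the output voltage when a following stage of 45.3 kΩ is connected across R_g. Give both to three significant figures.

Unloaded: 2.34 V; loaded: 2.07 V

Open-circuit: V = 3.26 × 20.9/(8.20 + 20.9) = 2.34 V.
With the load, R_g becomes R_g‖R_L = 14.30 kΩ, so V = 3.26 × 14.30/22.50 = 2.07 V.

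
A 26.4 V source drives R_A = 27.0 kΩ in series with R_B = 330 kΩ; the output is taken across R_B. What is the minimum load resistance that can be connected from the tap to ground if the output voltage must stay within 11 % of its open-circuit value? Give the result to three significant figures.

Output resistance R_th = R_A‖R_B = (27.0 × 330)/357.0 = 24.96 kΩ.
The fractional drop is R_th/(R_th + R_L); requiring this ≤ 0.110 gives R_L ≥ R_th(1/0.110 − 1) = 24.96 × 8.091 = 202 kΩ.

R_L(min) ≈ 202 kΩ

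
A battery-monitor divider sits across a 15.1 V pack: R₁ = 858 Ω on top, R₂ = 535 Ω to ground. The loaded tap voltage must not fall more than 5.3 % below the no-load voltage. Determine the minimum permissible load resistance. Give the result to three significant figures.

Output resistance R_th = R₁‖R₂ = (858 × 535)/1393 = 329.5 Ω.
The fractional drop is R_th/(R_th + R_L); requiring this ≤ 0.0530 gives R_L ≥ R_th(1/0.0530 − 1) = 329.5 × 17.87 = 5.89 kΩ.

R_L(min) ≈ 5.89 kΩ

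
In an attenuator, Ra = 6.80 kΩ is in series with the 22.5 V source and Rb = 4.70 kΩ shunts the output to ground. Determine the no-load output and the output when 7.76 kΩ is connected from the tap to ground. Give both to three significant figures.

Unloaded: 9.20 V; loaded: 6.77 V

Open-circuit: V = 22.5 × 4.70/(6.80 + 4.70) = 9.20 V.
With the load, Rb becomes Rb‖R_L = 2.927 kΩ, so V = 22.5 × 2.927/9.727 = 6.77 V.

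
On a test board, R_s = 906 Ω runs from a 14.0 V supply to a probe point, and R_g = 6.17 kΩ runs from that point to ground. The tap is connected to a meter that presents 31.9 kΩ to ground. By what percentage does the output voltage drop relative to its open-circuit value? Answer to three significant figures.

2.42 %

The divider's output (Thévenin) resistance is R_s‖R_g = 790.0 Ω.
Fractional drop under load = R_th/(R_th + R_L) = 790.0 / (790.0 + 31900) = 0.02417.
So the output falls by 2.42 %.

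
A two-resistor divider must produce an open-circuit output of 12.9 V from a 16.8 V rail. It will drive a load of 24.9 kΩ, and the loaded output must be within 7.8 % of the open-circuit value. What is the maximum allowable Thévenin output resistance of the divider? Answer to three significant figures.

R_th ≤ 2.11 kΩ

Loading drop = R_th/(R_th + R_L) ≤ 0.0780, so R_th ≤ R_L · ε/(1−ε) = 24.9 kΩ × 0.0780/0.9220 = 2.11 kΩ.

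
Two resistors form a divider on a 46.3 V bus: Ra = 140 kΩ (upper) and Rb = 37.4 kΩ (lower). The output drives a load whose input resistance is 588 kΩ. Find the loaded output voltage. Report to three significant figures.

The load sits in parallel with Rb: Rb‖R_L = (37.4 × 588) / (37.4 + 588) = 35.16 kΩ.
V_out = 46.3 × 35.16 / (140 + 35.16) = 46.3 × 35.16/175.2 = 9.29 V.

V_out ≈ 9.29 V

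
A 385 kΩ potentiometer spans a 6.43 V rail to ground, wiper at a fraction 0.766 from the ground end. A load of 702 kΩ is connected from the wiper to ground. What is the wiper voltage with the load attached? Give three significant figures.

The wiper splits the pot into (1−α)R = 90.09 kΩ above and αR = 294.9 kΩ below.
Lower section ‖ load = 207.7 kΩ.
V_wiper = 6.43 × 207.7/(90.09 + 207.7) = 4.48 V.

V ≈ 4.48 V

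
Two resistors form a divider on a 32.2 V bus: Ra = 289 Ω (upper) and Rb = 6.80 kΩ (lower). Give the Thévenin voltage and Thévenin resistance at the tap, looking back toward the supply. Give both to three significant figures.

V_th = 30.9 V, R_th = 277 Ω

V_th is the open-circuit tap voltage: 32.2 × 6800/(289 + 6800) = 30.9 V.
With the supply zeroed, Ra and Rb appear in parallel from the tap: R_th = Ra‖Rb = (289 × 6800)/7089 = 277 Ω.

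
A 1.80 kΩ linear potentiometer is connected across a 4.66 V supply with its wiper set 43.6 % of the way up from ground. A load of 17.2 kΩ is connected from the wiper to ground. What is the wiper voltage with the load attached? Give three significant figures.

The wiper splits the pot into (1−α)R = 1015 Ω above and αR = 784.8 Ω below.
Lower section ‖ load = 750.6 Ω.
V_wiper = 4.66 × 750.6/(1015 + 750.6) = 1.98 V.

V ≈ 1.98 V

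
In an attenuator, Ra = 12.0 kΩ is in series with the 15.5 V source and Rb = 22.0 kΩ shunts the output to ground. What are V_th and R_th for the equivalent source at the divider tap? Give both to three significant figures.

V_th = 10.0 V, R_th = 7.76 kΩ

V_th is the open-circuit tap voltage: 15.5 × 22.0/(12.0 + 22.0) = 10.0 V.
With the supply zeroed, Ra and Rb appear in parallel from the tap: R_th = Ra‖Rb = (12.0 × 22.0)/34.00 = 7.76 kΩ.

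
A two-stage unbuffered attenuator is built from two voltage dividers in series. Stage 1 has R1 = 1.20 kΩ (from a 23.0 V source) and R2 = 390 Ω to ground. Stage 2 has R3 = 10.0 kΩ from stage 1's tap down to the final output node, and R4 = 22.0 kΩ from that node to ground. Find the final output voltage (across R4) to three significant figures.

Stage 2 presents R3+R4 = 32000 Ω as a load on stage 1's tap.
Stage 1's lower leg becomes R2‖(R3+R4) = 385.3 Ω, so V_mid = 23.0 × 385.3/1585 = 5.590 V.
Stage 2 is itself unloaded: V_out = V_mid × R4/(R3+R4) = 5.590 × 22000/32000 = 3.84 V.

V_out ≈ 3.84 V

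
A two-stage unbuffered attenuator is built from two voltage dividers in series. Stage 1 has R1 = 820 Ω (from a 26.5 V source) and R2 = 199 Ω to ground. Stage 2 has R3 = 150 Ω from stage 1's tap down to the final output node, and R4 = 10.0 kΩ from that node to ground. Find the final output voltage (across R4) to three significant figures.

Stage 2 presents R3+R4 = 10150 Ω as a load on stage 1's tap.
Stage 1's lower leg becomes R2‖(R3+R4) = 195.2 Ω, so V_mid = 26.5 × 195.2/1015 = 5.095 V.
Stage 2 is itself unloaded: V_out = V_mid × R4/(R3+R4) = 5.095 × 10000/10150 = 5.02 V.

V_out ≈ 5.02 V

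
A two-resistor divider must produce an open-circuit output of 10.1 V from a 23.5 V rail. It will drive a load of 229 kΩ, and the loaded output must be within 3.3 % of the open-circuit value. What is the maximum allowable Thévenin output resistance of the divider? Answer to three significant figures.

R_th ≤ 7.81 kΩ

Loading drop = R_th/(R_th + R_L) ≤ 0.0330, so R_th ≤ R_L · ε/(1−ε) = 229 kΩ × 0.0330/0.9670 = 7.81 kΩ.
(Any R1, R2 with R2/(R1+R2) = 0.430 and R1‖R2 ≤ 7.81 kΩ will meet the spec.)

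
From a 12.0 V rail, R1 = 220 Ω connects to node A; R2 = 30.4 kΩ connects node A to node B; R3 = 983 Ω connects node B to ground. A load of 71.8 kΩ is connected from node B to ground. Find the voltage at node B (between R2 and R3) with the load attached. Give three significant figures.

At node B, R3 is in parallel with the load: R3‖R_L = 969.7 Ω.
Below node A the resistance is R2 + (R3‖R_L) = 31370 Ω, so V_A = 12.0 × 31370/31590 = 11.92 V.
Then V_B = V_A × (R3‖R_L)/(R2 + R3‖R_L) = 11.92 × 969.7/31370 = 0.368 V.

V ≈ 0.368 V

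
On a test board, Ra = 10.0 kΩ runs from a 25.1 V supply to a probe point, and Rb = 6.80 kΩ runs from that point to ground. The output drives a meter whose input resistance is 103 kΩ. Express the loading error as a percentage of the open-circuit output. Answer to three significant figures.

The divider's output (Thévenin) resistance is Ra‖Rb = 4.048 kΩ.
Fractional drop under load = R_th/(R_th + R_L) = 4.048 / (4.048 + 103) = 0.03781.
So the output falls by 3.78 %.

3.78 %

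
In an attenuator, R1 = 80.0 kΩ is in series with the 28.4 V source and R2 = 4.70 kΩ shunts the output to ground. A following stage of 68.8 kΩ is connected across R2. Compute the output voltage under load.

The load sits in parallel with R2: R2‖R_L = (4.70 × 68.8) / (4.70 + 68.8) = 4.399 kΩ.
V_out = 28.4 × 4.399 / (80.0 + 4.399) = 28.4 × 4.399/84.40 = 1.48 V.
(Unloaded it would have been 1.58 V.)

V_out ≈ 1.48 V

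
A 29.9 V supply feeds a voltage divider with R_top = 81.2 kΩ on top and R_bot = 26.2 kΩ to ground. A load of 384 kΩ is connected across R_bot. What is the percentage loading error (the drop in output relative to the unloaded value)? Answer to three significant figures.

4.91 %

The divider's output (Thévenin) resistance is R_top‖R_bot = 19.81 kΩ.
Fractional drop under load = R_th/(R_th + R_L) = 19.81 / (19.81 + 384) = 0.04905.
So the output falls by 4.91 %.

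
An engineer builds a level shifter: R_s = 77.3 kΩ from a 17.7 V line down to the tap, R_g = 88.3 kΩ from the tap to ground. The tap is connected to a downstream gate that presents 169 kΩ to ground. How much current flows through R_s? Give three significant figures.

I ≈ 0.131 mA

R_g‖R_L = 58.00 kΩ, so the source sees R_s + R_g‖R_L = 135.3 kΩ.
I = 17.7 V / 135.3 kΩ = 0.131 mA.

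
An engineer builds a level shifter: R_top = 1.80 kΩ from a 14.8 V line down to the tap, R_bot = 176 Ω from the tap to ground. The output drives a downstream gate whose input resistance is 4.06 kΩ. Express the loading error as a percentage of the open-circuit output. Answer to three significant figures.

3.80 %

The divider's output (Thévenin) resistance is R_top‖R_bot = 160.3 Ω.
Fractional drop under load = R_th/(R_th + R_L) = 160.3 / (160.3 + 4060) = 0.03799.
So the output falls by 3.80 %.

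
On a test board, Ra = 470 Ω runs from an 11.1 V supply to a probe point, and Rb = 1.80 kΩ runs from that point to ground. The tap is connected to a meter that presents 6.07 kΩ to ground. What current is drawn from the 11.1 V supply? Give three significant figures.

Rb‖R_L = 1388 Ω, so the source sees Ra + Rb‖R_L = 1858 Ω.
I = 11.1 V / 1858 Ω = 5.97 mA.

I ≈ 5.97 mA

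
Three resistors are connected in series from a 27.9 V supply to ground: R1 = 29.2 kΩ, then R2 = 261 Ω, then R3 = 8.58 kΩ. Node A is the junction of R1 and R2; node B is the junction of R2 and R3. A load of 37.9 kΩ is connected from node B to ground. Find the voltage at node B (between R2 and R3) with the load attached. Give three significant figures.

V ≈ 5.35 V

At node B, R3 is in parallel with the load: R3‖R_L = 6996 Ω.
Below node A the resistance is R2 + (R3‖R_L) = 7257 Ω, so V_A = 27.9 × 7257/36460 = 5.554 V.
Then V_B = V_A × (R3‖R_L)/(R2 + R3‖R_L) = 5.554 × 6996/7257 = 5.35 V.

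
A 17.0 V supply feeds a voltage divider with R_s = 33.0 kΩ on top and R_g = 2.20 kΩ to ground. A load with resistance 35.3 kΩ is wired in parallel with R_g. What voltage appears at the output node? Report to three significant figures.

V_out ≈ 1.00 V

The load sits in parallel with R_g: R_g‖R_L = (2.20 × 35.3) / (2.20 + 35.3) = 2.071 kΩ.
V_out = 17.0 × 2.071 / (33.0 + 2.071) = 17.0 × 2.071/35.07 = 1.00 V.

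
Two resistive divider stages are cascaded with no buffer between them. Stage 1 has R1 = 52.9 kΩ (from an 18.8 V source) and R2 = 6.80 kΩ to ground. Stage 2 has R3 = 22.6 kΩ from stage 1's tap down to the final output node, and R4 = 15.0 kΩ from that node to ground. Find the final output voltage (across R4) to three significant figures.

V_out ≈ 0.736 V

Stage 2 presents R3+R4 = 37.60 kΩ as a load on stage 1's tap.
Stage 1's lower leg becomes R2‖(R3+R4) = 5.759 kΩ, so V_mid = 18.8 × 5.759/58.66 = 1.846 V.
Stage 2 is itself unloaded: V_out = V_mid × R4/(R3+R4) = 1.846 × 15.0/37.60 = 0.736 V.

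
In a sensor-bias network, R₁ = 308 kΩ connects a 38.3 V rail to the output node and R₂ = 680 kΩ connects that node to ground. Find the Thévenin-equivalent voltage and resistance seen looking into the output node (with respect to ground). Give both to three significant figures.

V_th = 26.4 V, R_th = 212 kΩ

V_th is the open-circuit tap voltage: 38.3 × 680/(308 + 680) = 26.4 V.
With the supply zeroed, R₁ and R₂ appear in parallel from the tap: R_th = R₁‖R₂ = (308 × 680)/988.0 = 212 kΩ.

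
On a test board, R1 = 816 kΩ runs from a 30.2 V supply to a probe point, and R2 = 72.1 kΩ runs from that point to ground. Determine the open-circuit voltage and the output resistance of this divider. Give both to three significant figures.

V_th = 2.45 V, R_th = 66.2 kΩ

V_th is the open-circuit tap voltage: 30.2 × 72.1/(816 + 72.1) = 2.45 V.
With the supply zeroed, R1 and R2 appear in parallel from the tap: R_th = R1‖R2 = (816 × 72.1)/888.1 = 66.2 kΩ.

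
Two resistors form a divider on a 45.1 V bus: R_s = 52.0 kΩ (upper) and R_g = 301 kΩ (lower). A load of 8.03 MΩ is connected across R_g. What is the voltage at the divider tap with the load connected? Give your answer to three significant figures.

The load sits in parallel with R_g: R_g‖R_L = (301 × 8030) / (301 + 8030) = 290.1 kΩ.
V_out = 45.1 × 290.1 / (52.0 + 290.1) = 45.1 × 290.1/342.1 = 38.2 V.

V_out ≈ 38.2 V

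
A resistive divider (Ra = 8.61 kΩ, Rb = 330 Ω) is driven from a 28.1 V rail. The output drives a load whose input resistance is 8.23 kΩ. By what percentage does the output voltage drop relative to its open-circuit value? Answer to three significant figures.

The divider's output (Thévenin) resistance is Ra‖Rb = 317.8 Ω.
Fractional drop under load = R_th/(R_th + R_L) = 317.8 / (317.8 + 8230) = 0.03718.
So the output falls by 3.72 %.

3.72 %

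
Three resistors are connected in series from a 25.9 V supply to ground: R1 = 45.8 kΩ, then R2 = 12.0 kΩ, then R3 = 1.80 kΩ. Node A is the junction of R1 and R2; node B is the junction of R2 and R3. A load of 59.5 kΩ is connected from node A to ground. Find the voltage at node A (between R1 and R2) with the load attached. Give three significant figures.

Below node A the series string R2+R3 = 13.80 kΩ sits in parallel with the 59.5 kΩ load: 11.20 kΩ.
V_A = 25.9 × 11.20/(45.8 + 11.20) = 5.09 V.

V ≈ 5.09 V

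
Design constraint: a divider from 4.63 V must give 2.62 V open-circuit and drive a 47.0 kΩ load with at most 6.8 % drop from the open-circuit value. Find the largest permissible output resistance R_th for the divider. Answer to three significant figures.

R_th ≤ 3.43 kΩ

Loading drop = R_th/(R_th + R_L) ≤ 0.0680, so R_th ≤ R_L · ε/(1−ε) = 47.0 kΩ × 0.0680/0.9320 = 3.43 kΩ.
(Any R1, R2 with R2/(R1+R2) = 0.566 and R1‖R2 ≤ 3.43 kΩ will meet the spec.)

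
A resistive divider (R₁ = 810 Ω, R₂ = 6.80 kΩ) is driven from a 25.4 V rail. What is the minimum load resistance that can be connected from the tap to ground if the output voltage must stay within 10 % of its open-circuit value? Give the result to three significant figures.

R_L(min) ≈ 6.51 kΩ

Output resistance R_th = R₁‖R₂ = (810 × 6800)/7610 = 723.8 Ω.
The fractional drop is R_th/(R_th + R_L); requiring this ≤ 0.100 gives R_L ≥ R_th(1/0.100 − 1) = 723.8 × 9.000 = 6.51 kΩ.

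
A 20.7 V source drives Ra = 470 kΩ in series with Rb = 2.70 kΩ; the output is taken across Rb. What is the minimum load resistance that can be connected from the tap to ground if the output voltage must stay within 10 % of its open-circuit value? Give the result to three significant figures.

Output resistance R_th = Ra‖Rb = (470 × 2.70)/472.7 = 2.685 kΩ.
The fractional drop is R_th/(R_th + R_L); requiring this ≤ 0.100 gives R_L ≥ R_th(1/0.100 − 1) = 2.685 × 9.000 = 24.2 kΩ.

R_L(min) ≈ 24.2 kΩ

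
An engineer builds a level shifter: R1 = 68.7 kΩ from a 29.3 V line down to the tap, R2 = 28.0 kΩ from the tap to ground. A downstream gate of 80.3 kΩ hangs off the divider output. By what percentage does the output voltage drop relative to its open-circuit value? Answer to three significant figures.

19.9 %

Unloaded V = 29.3 × 28.0/96.70 = 8.484 V.
Loaded: R2‖R_L = 20.76 kΩ, giving V = 29.3 × 20.76/89.46 = 6.800 V.
Drop = (8.484 − 6.800) / 8.484 = 19.9 %.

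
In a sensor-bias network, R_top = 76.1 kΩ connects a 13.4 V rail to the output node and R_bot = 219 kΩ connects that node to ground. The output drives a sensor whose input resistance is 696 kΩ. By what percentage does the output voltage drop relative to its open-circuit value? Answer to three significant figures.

The divider's output (Thévenin) resistance is R_top‖R_bot = 56.48 kΩ.
Fractional drop under load = R_th/(R_th + R_L) = 56.48 / (56.48 + 696) = 0.07505.
So the output falls by 7.51 %.

7.51 %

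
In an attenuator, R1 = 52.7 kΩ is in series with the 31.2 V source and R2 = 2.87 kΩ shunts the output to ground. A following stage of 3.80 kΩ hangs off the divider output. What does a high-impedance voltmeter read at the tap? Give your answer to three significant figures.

V_out ≈ 0.939 V

The load sits in parallel with R2: R2‖R_L = (2.87 × 3.80) / (2.87 + 3.80) = 1.635 kΩ.
V_out = 31.2 × 1.635 / (52.7 + 1.635) = 31.2 × 1.635/54.34 = 0.939 V.
(Unloaded it would have been 1.61 V.)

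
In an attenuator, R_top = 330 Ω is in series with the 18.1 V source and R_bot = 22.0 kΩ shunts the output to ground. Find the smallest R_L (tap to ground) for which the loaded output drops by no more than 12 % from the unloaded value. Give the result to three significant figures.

Output resistance R_th = R_top‖R_bot = (330 × 22000)/22330 = 325.1 Ω.
The fractional drop is R_th/(R_th + R_L); requiring this ≤ 0.120 gives R_L ≥ R_th(1/0.120 − 1) = 325.1 × 7.333 = 2.38 kΩ.

R_L(min) ≈ 2.38 kΩ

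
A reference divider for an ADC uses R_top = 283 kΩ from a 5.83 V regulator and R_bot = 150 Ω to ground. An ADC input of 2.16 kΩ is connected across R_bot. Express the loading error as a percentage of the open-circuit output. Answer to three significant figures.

The divider's output (Thévenin) resistance is R_top‖R_bot = 149.9 Ω.
Fractional drop under load = R_th/(R_th + R_L) = 149.9 / (149.9 + 2160) = 0.06490.
So the output falls by 6.49 %.

6.49 %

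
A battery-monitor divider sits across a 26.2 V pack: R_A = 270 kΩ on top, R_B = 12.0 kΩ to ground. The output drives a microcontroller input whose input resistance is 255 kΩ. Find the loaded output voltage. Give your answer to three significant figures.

V_out ≈ 1.07 V

The load sits in parallel with R_B: R_B‖R_L = (12.0 × 255) / (12.0 + 255) = 11.46 kΩ.
V_out = 26.2 × 11.46 / (270 + 11.46) = 26.2 × 11.46/281.5 = 1.07 V.
(Unloaded it would have been 1.11 V.)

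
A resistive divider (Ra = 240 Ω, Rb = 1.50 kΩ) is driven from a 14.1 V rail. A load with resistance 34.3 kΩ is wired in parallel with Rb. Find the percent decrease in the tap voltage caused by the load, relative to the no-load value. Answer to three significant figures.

0.600 %

The divider's output (Thévenin) resistance is Ra‖Rb = 206.9 Ω.
Fractional drop under load = R_th/(R_th + R_L) = 206.9 / (206.9 + 34300) = 0.005996.
So the output falls by 0.600 %.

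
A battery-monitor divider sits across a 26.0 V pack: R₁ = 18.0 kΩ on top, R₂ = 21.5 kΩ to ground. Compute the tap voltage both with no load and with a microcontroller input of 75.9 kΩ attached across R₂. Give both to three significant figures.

Unloaded: 14.2 V; loaded: 12.5 V

Open-circuit: V = 26.0 × 21.5/(18.0 + 21.5) = 14.2 V.
With the load, R₂ becomes R₂‖R_L = 16.75 kΩ, so V = 26.0 × 16.75/34.75 = 12.5 V.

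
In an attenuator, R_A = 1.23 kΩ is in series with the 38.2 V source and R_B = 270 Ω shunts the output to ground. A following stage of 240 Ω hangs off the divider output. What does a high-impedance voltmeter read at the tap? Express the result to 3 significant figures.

V_out ≈ 3.58 V

The load sits in parallel with R_B: R_B‖R_L = (270 × 240) / (270 + 240) = 127.1 Ω.
V_out = 38.2 × 127.1 / (1230 + 127.1) = 38.2 × 127.1/1357 = 3.58 V.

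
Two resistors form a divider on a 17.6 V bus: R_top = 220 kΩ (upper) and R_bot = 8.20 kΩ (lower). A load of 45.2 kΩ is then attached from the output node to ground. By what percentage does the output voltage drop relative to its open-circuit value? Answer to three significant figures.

The divider's output (Thévenin) resistance is R_top‖R_bot = 7.905 kΩ.
Fractional drop under load = R_th/(R_th + R_L) = 7.905 / (7.905 + 45.2) = 0.1489.
So the output falls by 14.9 %.

14.9 %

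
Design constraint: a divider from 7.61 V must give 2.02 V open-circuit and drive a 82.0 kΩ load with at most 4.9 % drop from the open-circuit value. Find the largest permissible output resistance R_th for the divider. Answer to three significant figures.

R_th ≤ 4.23 kΩ

Loading drop = R_th/(R_th + R_L) ≤ 0.0490, so R_th ≤ R_L · ε/(1−ε) = 82.0 kΩ × 0.0490/0.9510 = 4.23 kΩ.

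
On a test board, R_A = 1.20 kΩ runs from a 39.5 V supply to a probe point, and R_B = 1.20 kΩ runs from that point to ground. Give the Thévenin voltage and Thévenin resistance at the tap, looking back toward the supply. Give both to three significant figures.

V_th is the open-circuit tap voltage: 39.5 × 1.20/(1.20 + 1.20) = 19.8 V.
With the supply zeroed, R_A and R_B appear in parallel from the tap: R_th = R_A‖R_B = (1.20 × 1.20)/2.400 = 600 Ω.

V_th = 19.8 V, R_th = 600 Ω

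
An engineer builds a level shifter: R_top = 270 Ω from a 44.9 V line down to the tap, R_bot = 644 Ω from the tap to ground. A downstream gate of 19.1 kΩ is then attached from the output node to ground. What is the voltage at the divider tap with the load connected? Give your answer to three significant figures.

The load sits in parallel with R_bot: R_bot‖R_L = (644 × 19100) / (644 + 19100) = 623.0 Ω.
V_out = 44.9 × 623.0 / (270 + 623.0) = 44.9 × 623.0/893.0 = 31.3 V.

V_out ≈ 31.3 V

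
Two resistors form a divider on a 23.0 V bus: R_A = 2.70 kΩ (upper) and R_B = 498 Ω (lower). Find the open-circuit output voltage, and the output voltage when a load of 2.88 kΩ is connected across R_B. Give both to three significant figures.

Unloaded: 3.58 V; loaded: 3.13 V

Open-circuit: V = 23.0 × 498/(2700 + 498) = 3.58 V.
With the load, R_B becomes R_B‖R_L = 424.6 Ω, so V = 23.0 × 424.6/3125 = 3.13 V.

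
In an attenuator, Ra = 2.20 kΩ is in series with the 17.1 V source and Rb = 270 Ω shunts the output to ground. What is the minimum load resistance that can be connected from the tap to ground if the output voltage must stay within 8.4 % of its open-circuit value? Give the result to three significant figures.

R_L(min) ≈ 2.62 kΩ

Output resistance R_th = Ra‖Rb = (2200 × 270)/2470 = 240.5 Ω.
The fractional drop is R_th/(R_th + R_L); requiring this ≤ 0.0840 gives R_L ≥ R_th(1/0.0840 − 1) = 240.5 × 10.90 = 2.62 kΩ.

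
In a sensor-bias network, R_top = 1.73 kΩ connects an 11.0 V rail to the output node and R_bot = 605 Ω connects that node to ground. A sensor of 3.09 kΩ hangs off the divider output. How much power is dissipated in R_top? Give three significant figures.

Total resistance from the source is R_top + (R_bot‖R_L) = 2236 Ω, so I = 11.0/2236 Ω = 4.920 mA.
P = I²·R_top = (4.920 mA)² × 1.73 kΩ = 41.9 mW.

P ≈ 41.9 mW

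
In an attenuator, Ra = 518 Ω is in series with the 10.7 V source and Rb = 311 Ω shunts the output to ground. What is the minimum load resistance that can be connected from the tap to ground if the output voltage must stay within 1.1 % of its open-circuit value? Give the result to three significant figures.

Output resistance R_th = Ra‖Rb = (518 × 311)/829.0 = 194.3 Ω.
The fractional drop is R_th/(R_th + R_L); requiring this ≤ 0.0110 gives R_L ≥ R_th(1/0.0110 − 1) = 194.3 × 89.91 = 17.5 kΩ.

R_L(min) ≈ 17.5 kΩ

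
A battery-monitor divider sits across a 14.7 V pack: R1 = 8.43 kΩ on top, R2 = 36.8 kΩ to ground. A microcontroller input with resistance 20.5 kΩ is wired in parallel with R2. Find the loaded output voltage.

The load sits in parallel with R2: R2‖R_L = (36.8 × 20.5) / (36.8 + 20.5) = 13.17 kΩ.
V_out = 14.7 × 13.17 / (8.43 + 13.17) = 14.7 × 13.17/21.60 = 8.96 V.

V_out ≈ 8.96 V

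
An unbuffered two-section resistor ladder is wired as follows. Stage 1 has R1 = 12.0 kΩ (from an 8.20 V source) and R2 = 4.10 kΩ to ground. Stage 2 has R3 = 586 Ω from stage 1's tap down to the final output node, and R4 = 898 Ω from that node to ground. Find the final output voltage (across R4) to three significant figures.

V_out ≈ 0.413 V

Stage 2 presents R3+R4 = 1484 Ω as a load on stage 1's tap.
Stage 1's lower leg becomes R2‖(R3+R4) = 1090 Ω, so V_mid = 8.20 × 1090/13090 = 0.6826 V.
Stage 2 is itself unloaded: V_out = V_mid × R4/(R3+R4) = 0.6826 × 898/1484 = 0.413 V.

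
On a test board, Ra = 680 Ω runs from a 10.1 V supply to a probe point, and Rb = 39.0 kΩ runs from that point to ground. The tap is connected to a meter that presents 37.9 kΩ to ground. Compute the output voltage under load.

V_out ≈ 9.75 V

The load sits in parallel with Rb: Rb‖R_L = (39000 × 37900) / (39000 + 37900) = 19220 Ω.
V_out = 10.1 × 19220 / (680 + 19220) = 10.1 × 19220/19900 = 9.75 V.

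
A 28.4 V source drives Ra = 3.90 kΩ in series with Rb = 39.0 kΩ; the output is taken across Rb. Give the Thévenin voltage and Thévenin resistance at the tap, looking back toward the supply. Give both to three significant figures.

V_th = 25.8 V, R_th = 3.55 kΩ

V_th is the open-circuit tap voltage: 28.4 × 39.0/(3.90 + 39.0) = 25.8 V.
With the supply zeroed, Ra and Rb appear in parallel from the tap: R_th = Ra‖Rb = (3.90 × 39.0)/42.90 = 3.55 kΩ.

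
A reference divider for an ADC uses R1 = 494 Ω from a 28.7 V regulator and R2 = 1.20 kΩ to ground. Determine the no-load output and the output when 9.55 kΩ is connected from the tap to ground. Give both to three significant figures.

Open-circuit: V = 28.7 × 1200/(494 + 1200) = 20.3 V.
With the load, R2 becomes R2‖R_L = 1066 Ω, so V = 28.7 × 1066/1560 = 19.6 V.

Unloaded: 20.3 V; loaded: 19.6 V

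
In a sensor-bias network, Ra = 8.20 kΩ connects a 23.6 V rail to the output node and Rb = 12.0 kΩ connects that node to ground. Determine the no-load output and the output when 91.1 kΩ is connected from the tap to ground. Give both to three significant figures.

Open-circuit: V = 23.6 × 12.0/(8.20 + 12.0) = 14.0 V.
With the load, Rb becomes Rb‖R_L = 10.60 kΩ, so V = 23.6 × 10.60/18.80 = 13.3 V.

Unloaded: 14.0 V; loaded: 13.3 V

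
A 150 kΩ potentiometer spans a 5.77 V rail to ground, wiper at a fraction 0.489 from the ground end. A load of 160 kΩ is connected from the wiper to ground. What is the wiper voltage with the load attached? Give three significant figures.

The wiper splits the pot into (1−α)R = 76.65 kΩ above and αR = 73.35 kΩ below.
Lower section ‖ load = 50.29 kΩ.
V_wiper = 5.77 × 50.29/(76.65 + 50.29) = 2.29 V.

V ≈ 2.29 V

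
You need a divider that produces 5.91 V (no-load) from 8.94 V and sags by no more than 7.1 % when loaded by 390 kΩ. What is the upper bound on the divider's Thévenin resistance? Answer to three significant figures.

Loading drop = R_th/(R_th + R_L) ≤ 0.0710, so R_th ≤ R_L · ε/(1−ε) = 390 kΩ × 0.0710/0.9290 = 29.8 kΩ.

R_th ≤ 29.8 kΩ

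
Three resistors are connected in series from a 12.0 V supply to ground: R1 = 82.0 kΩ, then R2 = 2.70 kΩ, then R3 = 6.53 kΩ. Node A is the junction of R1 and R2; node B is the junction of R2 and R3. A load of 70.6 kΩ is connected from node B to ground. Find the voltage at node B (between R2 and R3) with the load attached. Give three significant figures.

V ≈ 0.791 V

At node B, R3 is in parallel with the load: R3‖R_L = 5.977 kΩ.
Below node A the resistance is R2 + (R3‖R_L) = 8.677 kΩ, so V_A = 12.0 × 8.677/90.68 = 1.148 V.
Then V_B = V_A × (R3‖R_L)/(R2 + R3‖R_L) = 1.148 × 5.977/8.677 = 0.791 V.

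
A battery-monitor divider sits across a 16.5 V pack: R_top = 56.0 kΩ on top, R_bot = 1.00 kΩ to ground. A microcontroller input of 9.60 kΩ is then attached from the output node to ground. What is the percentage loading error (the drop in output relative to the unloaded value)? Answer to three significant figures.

9.28 %

Unloaded V = 16.5 × 1.00/57.00 = 0.28947 V.
Loaded: R_bot‖R_L = 0.9057 kΩ, giving V = 16.5 × 0.9057/56.91 = 0.26260 V.
Drop = (0.28947 − 0.26260) / 0.28947 = 9.28 %.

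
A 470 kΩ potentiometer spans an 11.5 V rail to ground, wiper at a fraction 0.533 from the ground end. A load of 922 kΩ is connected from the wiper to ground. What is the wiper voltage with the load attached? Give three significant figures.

V ≈ 5.44 V

The wiper splits the pot into (1−α)R = 219.5 kΩ above and αR = 250.5 kΩ below.
Lower section ‖ load = 197.0 kΩ.
V_wiper = 11.5 × 197.0/(219.5 + 197.0) = 5.44 V.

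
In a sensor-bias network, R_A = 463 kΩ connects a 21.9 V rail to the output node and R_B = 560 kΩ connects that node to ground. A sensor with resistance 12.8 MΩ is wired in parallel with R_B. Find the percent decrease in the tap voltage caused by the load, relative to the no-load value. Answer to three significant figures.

1.94 %

The divider's output (Thévenin) resistance is R_A‖R_B = 253.5 kΩ.
Fractional drop under load = R_th/(R_th + R_L) = 253.5 / (253.5 + 12800) = 0.01942.
So the output falls by 1.94 %.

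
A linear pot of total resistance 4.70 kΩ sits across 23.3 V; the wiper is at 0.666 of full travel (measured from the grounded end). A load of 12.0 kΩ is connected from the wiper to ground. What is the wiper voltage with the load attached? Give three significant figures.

V ≈ 14.3 V

The wiper splits the pot into (1−α)R = 1.570 kΩ above and αR = 3.130 kΩ below.
Lower section ‖ load = 2.483 kΩ.
V_wiper = 23.3 × 2.483/(1.570 + 2.483) = 14.3 V.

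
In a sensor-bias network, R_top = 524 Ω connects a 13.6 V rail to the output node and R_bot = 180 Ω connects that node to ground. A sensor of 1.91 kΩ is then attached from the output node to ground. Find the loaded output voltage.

The load sits in parallel with R_bot: R_bot‖R_L = (180 × 1910) / (180 + 1910) = 164.5 Ω.
V_out = 13.6 × 164.5 / (524 + 164.5) = 13.6 × 164.5/688.5 = 3.25 V.
(Unloaded it would have been 3.48 V.)

V_out ≈ 3.25 V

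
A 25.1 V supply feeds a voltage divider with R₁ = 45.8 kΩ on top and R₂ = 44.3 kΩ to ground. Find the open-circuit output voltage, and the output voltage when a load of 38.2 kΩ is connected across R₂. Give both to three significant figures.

Open-circuit: V = 25.1 × 44.3/(45.8 + 44.3) = 12.3 V.
With the load, R₂ becomes R₂‖R_L = 20.51 kΩ, so V = 25.1 × 20.51/66.31 = 7.76 V.

Unloaded: 12.3 V; loaded: 7.76 V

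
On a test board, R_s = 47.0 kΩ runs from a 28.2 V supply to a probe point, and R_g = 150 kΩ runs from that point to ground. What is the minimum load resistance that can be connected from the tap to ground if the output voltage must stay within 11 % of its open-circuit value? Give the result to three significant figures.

Output resistance R_th = R_s‖R_g = (47.0 × 150)/197.0 = 35.79 kΩ.
The fractional drop is R_th/(R_th + R_L); requiring this ≤ 0.110 gives R_L ≥ R_th(1/0.110 − 1) = 35.79 × 8.091 = 290 kΩ.

R_L(min) ≈ 290 kΩ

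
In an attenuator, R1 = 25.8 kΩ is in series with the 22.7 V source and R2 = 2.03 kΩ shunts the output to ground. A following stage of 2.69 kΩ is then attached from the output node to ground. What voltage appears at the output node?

V_out ≈ 0.974 V

The load sits in parallel with R2: R2‖R_L = (2.03 × 2.69) / (2.03 + 2.69) = 1.157 kΩ.
V_out = 22.7 × 1.157 / (25.8 + 1.157) = 22.7 × 1.157/26.96 = 0.974 V.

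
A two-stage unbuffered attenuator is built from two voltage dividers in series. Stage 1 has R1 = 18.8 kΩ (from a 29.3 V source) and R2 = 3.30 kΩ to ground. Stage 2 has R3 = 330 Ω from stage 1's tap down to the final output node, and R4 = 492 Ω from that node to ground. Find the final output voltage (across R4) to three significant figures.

V_out ≈ 0.593 V

Stage 2 presents R3+R4 = 822.0 Ω as a load on stage 1's tap.
Stage 1's lower leg becomes R2‖(R3+R4) = 658.1 Ω, so V_mid = 29.3 × 658.1/19460 = 0.9909 V.
Stage 2 is itself unloaded: V_out = V_mid × R4/(R3+R4) = 0.9909 × 492/822.0 = 0.593 V.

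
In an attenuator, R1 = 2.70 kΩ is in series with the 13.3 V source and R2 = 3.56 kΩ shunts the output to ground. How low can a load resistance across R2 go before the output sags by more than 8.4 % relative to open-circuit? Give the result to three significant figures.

R_L(min) ≈ 16.7 kΩ

Output resistance R_th = R1‖R2 = (2.70 × 3.56)/6.260 = 1.535 kΩ.
The fractional drop is R_th/(R_th + R_L); requiring this ≤ 0.0840 gives R_L ≥ R_th(1/0.0840 − 1) = 1.535 × 10.90 = 16.7 kΩ.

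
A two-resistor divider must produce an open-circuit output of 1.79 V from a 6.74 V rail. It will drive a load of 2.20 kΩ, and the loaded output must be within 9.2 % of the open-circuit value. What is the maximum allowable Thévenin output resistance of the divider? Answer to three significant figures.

R_th ≤ 223 Ω

Loading drop = R_th/(R_th + R_L) ≤ 0.0920, so R_th ≤ R_L · ε/(1−ε) = 2.20 kΩ × 0.0920/0.9080 = 223 Ω.
(Any R1, R2 with R2/(R1+R2) = 0.266 and R1‖R2 ≤ 223 Ω will meet the spec.)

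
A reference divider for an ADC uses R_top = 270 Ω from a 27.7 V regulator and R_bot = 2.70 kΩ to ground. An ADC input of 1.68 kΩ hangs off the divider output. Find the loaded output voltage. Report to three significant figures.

V_out ≈ 22.0 V

The load sits in parallel with R_bot: R_bot‖R_L = (2700 × 1680) / (2700 + 1680) = 1036 Ω.
V_out = 27.7 × 1036 / (270 + 1036) = 27.7 × 1036/1306 = 22.0 V.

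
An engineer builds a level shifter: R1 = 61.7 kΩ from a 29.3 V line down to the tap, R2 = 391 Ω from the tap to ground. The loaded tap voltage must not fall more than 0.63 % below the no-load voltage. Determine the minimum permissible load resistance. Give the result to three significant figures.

R_L(min) ≈ 61.3 kΩ

Output resistance R_th = R1‖R2 = (61700 × 391)/62090 = 388.5 Ω.
The fractional drop is R_th/(R_th + R_L); requiring this ≤ 0.00630 gives R_L ≥ R_th(1/0.00630 − 1) = 388.5 × 157.7 = 61.3 kΩ.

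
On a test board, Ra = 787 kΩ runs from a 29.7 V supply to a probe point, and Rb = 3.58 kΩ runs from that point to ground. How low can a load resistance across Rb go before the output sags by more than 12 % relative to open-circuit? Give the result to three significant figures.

Output resistance R_th = Ra‖Rb = (787 × 3.58)/790.6 = 3.564 kΩ.
The fractional drop is R_th/(R_th + R_L); requiring this ≤ 0.120 gives R_L ≥ R_th(1/0.120 − 1) = 3.564 × 7.333 = 26.1 kΩ.

R_L(min) ≈ 26.1 kΩ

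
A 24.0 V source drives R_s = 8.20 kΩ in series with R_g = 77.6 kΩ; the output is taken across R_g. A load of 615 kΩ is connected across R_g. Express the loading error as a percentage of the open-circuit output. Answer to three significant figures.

1.19 %

The divider's output (Thévenin) resistance is R_s‖R_g = 7.416 kΩ.
Fractional drop under load = R_th/(R_th + R_L) = 7.416 / (7.416 + 615) = 0.01192.
So the output falls by 1.19 %.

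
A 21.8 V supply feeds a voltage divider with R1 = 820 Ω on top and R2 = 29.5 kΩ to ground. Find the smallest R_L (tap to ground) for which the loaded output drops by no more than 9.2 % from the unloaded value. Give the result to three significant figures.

Output resistance R_th = R1‖R2 = (820 × 29500)/30320 = 797.8 Ω.
The fractional drop is R_th/(R_th + R_L); requiring this ≤ 0.0920 gives R_L ≥ R_th(1/0.0920 − 1) = 797.8 × 9.870 = 7.87 kΩ.

R_L(min) ≈ 7.87 kΩ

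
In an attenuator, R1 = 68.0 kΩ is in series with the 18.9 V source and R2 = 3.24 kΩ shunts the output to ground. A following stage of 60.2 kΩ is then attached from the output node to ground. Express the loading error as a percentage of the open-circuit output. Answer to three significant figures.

The divider's output (Thévenin) resistance is R1‖R2 = 3.093 kΩ.
Fractional drop under load = R_th/(R_th + R_L) = 3.093 / (3.093 + 60.2) = 0.04886.
So the output falls by 4.89 %.

4.89 %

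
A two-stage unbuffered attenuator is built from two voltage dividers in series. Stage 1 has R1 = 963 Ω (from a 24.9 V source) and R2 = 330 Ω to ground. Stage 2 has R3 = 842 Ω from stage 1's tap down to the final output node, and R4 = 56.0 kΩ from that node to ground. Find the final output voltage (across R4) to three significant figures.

V_out ≈ 6.23 V

Stage 2 presents R3+R4 = 56840 Ω as a load on stage 1's tap.
Stage 1's lower leg becomes R2‖(R3+R4) = 328.1 Ω, so V_mid = 24.9 × 328.1/1291 = 6.328 V.
Stage 2 is itself unloaded: V_out = V_mid × R4/(R3+R4) = 6.328 × 56000/56840 = 6.23 V.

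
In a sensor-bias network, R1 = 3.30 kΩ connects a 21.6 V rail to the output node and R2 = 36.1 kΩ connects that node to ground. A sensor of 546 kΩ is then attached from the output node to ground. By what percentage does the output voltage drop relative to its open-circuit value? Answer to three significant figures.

The divider's output (Thévenin) resistance is R1‖R2 = 3.024 kΩ.
Fractional drop under load = R_th/(R_th + R_L) = 3.024 / (3.024 + 546) = 0.005507.
So the output falls by 0.551 %.

0.551 %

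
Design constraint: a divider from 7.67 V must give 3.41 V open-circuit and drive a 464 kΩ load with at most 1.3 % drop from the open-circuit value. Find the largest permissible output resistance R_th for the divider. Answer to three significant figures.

R_th ≤ 6.11 kΩ

Loading drop = R_th/(R_th + R_L) ≤ 0.0130, so R_th ≤ R_L · ε/(1−ε) = 464 kΩ × 0.0130/0.9870 = 6.11 kΩ.
(Any R1, R2 with R2/(R1+R2) = 0.445 and R1‖R2 ≤ 6.11 kΩ will meet the spec.)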